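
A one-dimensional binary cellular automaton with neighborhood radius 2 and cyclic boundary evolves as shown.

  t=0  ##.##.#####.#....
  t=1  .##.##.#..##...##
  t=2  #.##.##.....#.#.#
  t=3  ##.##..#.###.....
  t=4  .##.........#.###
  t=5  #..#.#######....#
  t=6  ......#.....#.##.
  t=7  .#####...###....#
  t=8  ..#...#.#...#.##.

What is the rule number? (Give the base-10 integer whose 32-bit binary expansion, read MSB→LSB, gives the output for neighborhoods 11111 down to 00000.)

755015695

  ##### -> .   bit 31 = 0  t=0,i=8
  ####. -> .   bit 30 = 0  t=0,i=9
  ###.# -> #   bit 29 = 1  t=0,i=10
  ###.. -> .   bit 28 = 0  t=3,i=11
  ##.## -> #   bit 27 = 1  t=0,i=2
  ##.#. -> #   bit 26 = 1  t=0,i=11
  ##..# -> .   bit 25 = 0  t=3,i=5
  ##... -> #   bit 24 = 1  t=1,i=12
  #.### -> .   bit 23 = 0  t=0,i=6
  #.##. -> .   bit 22 = 0  t=0,i=3
  #.#.# -> .   bit 21 = 0  t=2,i=14
  #.#.. -> .   bit 20 = 0  t=0,i=12
  #..## -> .   bit 19 = 0  t=1,i=9
  #..#. -> .   bit 18 = 0  t=3,i=6
  #...# -> .   bit 17 = 0  t=1,i=13
  #.... -> .   bit 16 = 0  t=0,i=14
  .#### -> #   bit 15 = 1  t=0,i=7
  .###. -> .   bit 14 = 0  t=3,i=10
  .##.# -> #   bit 13 = 1  t=0,i=1
  .##.. -> .   bit 12 = 0  t=1,i=11
  .#.## -> .   bit 11 = 0  t=2,i=15
  .#.#. -> .   bit 10 = 0  t=2,i=13
  .#..# -> .   bit 9 = 0  t=1,i=8
  .#... -> .   bit 8 = 0  t=0,i=13
  ..### -> .   bit 7 = 0  t=7,i=9
  ..##. -> .   bit 6 = 0  t=0,i=0
  ..#.# -> .   bit 5 = 0  t=2,i=12
  ..#.. -> .   bit 4 = 0  t=6,i=6
  ...## -> #   bit 3 = 1  t=0,i=16
  ...#. -> #   bit 2 = 1  t=2,i=11
  ....# -> #   bit 1 = 1  t=0,i=15
  ..... -> #   bit 0 = 1  t=2,i=9
  bits 00101101000000001010000000001111 = 755015695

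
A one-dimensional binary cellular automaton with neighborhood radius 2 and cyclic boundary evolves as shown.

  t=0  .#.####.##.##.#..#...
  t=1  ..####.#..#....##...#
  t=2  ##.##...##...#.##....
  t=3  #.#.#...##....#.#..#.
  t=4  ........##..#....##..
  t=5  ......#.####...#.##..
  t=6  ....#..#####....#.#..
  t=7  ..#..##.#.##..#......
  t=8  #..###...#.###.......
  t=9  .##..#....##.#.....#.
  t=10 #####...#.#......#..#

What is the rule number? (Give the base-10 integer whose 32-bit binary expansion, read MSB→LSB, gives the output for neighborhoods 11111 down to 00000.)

1519163970

  #####|.  b31=0 t=6,i=9
  ####.|#  b30=1 t=0,i=5
  ###.#|.  b29=0 t=0,i=6
  ###..|#  b28=1 t=5,i=11
  ##.##|#  b27=1 t=0,i=7
  ##.#.|.  b26=0 t=0,i=13
  ##..#|#  b25=1 t=4,i=10
  ##...|.  b24=0 t=1,i=17
  #.###|#  b23=1 t=0,i=3
  #.##.|.  b22=0 t=0,i=8
  #.#.#|.  b21=0 t=3,i=0
  #.#..|.  b20=0 t=0,i=14
  #..##|#  b19=1 t=1,i=1
  #..#.|#  b18=1 t=0,i=16
  #...#|.  b17=0 t=1,i=18
  #....|.  b16=0 t=0,i=19
  .####|#  b15=1 t=0,i=4
  .###.|.  b14=0 t=8,i=4
  .##.#|.  b13=0 t=0,i=9
  .##..|#  b12=1 t=1,i=16
  .#.##|#  b11=1 t=0,i=2
  .#.#.|.  b10=0 t=3,i=1
  .#..#|#  b9=1 t=0,i=15
  .#...|.  b8=0 t=0,i=18
  ..###|.  b7=0 t=1,i=2
  ..##.|#  b6=1 t=1,i=15
  ..#.#|.  b5=0 t=0,i=1
  ..#..|.  b4=0 t=0,i=17
  ...##|.  b3=0 t=1,i=14
  ...#.|.  b2=0 t=0,i=0
  ....#|#  b1=1 t=0,i=20
  .....|.  b0=0 t=4,i=0
  bits 01011010100011001001101001000010 = 1519163970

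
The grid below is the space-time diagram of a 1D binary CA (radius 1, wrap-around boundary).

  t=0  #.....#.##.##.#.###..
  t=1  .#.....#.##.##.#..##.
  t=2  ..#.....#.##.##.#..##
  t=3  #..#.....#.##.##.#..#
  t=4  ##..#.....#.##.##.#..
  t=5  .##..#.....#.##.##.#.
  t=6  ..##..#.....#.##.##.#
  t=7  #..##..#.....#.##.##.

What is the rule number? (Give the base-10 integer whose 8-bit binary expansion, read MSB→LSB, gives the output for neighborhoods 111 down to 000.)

112

  nb ###: next=.  (t=0,i=17, bit7=0)
  nb ##.: next=#  (t=0,i=9, bit6=1)
  nb #.#: next=#  (t=0,i=7, bit5=1)
  nb #..: next=#  (t=0,i=1, bit4=1)
  nb .##: next=.  (t=0,i=8, bit3=0)
  nb .#.: next=.  (t=0,i=0, bit2=0)
  nb ..#: next=.  (t=0,i=5, bit1=0)
  nb ...: next=.  (t=0,i=2, bit0=0)
  bits 01110000 = 112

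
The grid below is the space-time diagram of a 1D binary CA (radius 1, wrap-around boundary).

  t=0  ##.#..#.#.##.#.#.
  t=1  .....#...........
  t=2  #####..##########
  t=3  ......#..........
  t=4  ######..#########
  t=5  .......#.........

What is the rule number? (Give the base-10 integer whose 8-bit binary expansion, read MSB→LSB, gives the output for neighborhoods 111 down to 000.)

  nb ###: next=.  (t=2,i=0, bit7=0)
  nb ##.: next=.  (t=0,i=1, bit6=0)
  nb #.#: next=.  (t=0,i=2, bit5=0)
  nb #..: next=.  (t=0,i=4, bit4=0)
  nb .##: next=.  (t=0,i=0, bit3=0)
  nb .#.: next=.  (t=0,i=3, bit2=0)
  nb ..#: next=#  (t=0,i=5, bit1=1)
  nb ...: next=#  (t=1,i=0, bit0=1)
  bits 00000011 = 3

3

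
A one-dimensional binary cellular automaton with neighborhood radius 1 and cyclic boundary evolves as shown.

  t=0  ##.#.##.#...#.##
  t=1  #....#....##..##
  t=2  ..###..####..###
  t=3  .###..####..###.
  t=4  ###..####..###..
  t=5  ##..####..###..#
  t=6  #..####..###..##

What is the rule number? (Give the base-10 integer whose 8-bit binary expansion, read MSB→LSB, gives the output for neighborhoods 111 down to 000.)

139

  ###|#  b7=1 t=0,i=0
  ##.|.  b6=0 t=0,i=1
  #.#|.  b5=0 t=0,i=2
  #..|.  b4=0 t=0,i=9
  .##|#  b3=1 t=0,i=5
  .#.|.  b2=0 t=0,i=3
  ..#|#  b1=1 t=0,i=11
  ...|#  b0=1 t=0,i=10
  bits 10001011 = 139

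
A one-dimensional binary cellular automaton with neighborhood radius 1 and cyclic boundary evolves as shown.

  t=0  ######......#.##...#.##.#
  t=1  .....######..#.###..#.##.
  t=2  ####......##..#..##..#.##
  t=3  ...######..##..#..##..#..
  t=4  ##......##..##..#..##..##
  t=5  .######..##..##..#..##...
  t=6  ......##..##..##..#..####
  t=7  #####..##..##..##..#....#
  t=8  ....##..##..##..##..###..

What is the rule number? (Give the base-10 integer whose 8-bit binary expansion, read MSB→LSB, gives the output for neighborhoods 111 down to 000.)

  ###|.  b7=0 t=0,i=0
  ##.|#  b6=1 t=0,i=5
  #.#|#  b5=1 t=0,i=13
  #..|#  b4=1 t=0,i=6
  .##|.  b3=0 t=0,i=14
  .#.|.  b2=0 t=0,i=12
  ..#|.  b1=0 t=0,i=11
  ...|#  b0=1 t=0,i=7
  bits 01110001 = 113

113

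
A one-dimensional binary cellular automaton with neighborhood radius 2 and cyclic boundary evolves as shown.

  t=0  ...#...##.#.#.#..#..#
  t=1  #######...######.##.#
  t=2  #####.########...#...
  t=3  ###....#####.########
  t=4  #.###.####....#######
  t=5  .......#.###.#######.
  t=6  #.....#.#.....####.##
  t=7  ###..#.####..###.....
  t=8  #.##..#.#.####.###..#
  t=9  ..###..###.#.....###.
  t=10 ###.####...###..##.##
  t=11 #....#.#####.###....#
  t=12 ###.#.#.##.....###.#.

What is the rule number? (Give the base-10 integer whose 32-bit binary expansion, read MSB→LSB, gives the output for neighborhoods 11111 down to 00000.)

  [31] ##### => #  t=1,i=1
  [30] ####. => .  t=1,i=5
  [29] ###.# => .  t=1,i=15
  [28] ###.. => #  t=1,i=6
  [27] ##.## => .  t=1,i=16
  [26] ##.#. => .  t=0,i=9
  [25] ##..# => #  t=7,i=3
  [24] ##... => #  t=1,i=7
  [23] #.### => .  t=1,i=20
  [22] #.##. => #  t=1,i=17
  [21] #.#.# => #  t=0,i=10
  [20] #.#.. => #  t=0,i=14
  [19] #..## => #  t=7,i=12
  [18] #..#. => .  t=0,i=16
  [17] #...# => #  t=0,i=1
  [16] #.... => #  t=3,i=4
  [15] .#### => #  t=1,i=0
  [14] .###. => .  t=4,i=3
  [13] .##.# => .  t=0,i=8
  [12] .##.. => #  t=8,i=3
  [11] .#.## => #  t=5,i=8
  [10] .#.#. => #  t=0,i=11
  [9] .#..# => #  t=0,i=15
  [8] .#... => #  t=0,i=0
  [7] ..### => #  t=1,i=10
  [6] ..##. => .  t=0,i=7
  [5] ..#.# => .  t=5,i=7
  [4] ..#.. => #  t=0,i=3
  [3] ...## => #  t=0,i=6
  [2] ...#. => #  t=0,i=2
  [1] ....# => .  t=3,i=5
  [0] ..... => .  t=5,i=1
  bits 10010011011110111001111110011100 = 2474352540

2474352540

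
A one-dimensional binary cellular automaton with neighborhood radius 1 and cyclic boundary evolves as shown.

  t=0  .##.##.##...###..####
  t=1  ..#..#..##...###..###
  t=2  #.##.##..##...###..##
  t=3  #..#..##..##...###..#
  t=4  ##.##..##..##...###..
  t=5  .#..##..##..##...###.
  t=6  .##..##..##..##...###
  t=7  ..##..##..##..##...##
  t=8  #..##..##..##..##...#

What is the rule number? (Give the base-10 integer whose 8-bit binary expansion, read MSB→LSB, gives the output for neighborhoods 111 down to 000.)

212

  ###|#  b7=1 t=0,i=13
  ##.|#  b6=1 t=0,i=2
  #.#|.  b5=0 t=0,i=0
  #..|#  b4=1 t=0,i=9
  .##|.  b3=0 t=0,i=1
  .#.|#  b2=1 t=1,i=2
  ..#|.  b1=0 t=0,i=11
  ...|.  b0=0 t=0,i=10
  bits 11010100 = 212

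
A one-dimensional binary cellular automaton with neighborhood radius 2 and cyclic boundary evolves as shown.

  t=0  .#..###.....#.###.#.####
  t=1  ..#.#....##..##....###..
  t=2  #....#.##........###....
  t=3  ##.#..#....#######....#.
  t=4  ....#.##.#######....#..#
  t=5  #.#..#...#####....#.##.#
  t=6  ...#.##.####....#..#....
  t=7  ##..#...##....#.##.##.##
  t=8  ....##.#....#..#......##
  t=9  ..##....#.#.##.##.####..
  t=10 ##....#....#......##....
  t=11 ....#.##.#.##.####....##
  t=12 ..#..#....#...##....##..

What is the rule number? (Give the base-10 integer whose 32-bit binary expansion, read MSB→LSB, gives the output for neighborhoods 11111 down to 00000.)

2155907995

  #####|#  b31=1 t=3,i=13
  ####.|.  b30=0 t=0,i=22
  ###.#|.  b29=0 t=0,i=16
  ###..|.  b28=0 t=0,i=6
  ##.##|.  b27=0 t=4,i=8
  ##.#.|.  b26=0 t=0,i=0
  ##..#|.  b25=0 t=1,i=11
  ##...|.  b24=0 t=0,i=7
  #.###|#  b23=1 t=0,i=14
  #.##.|.  b22=0 t=2,i=7
  #.#.#|.  b21=0 t=0,i=18
  #.#..|.  b20=0 t=0,i=1
  #..##|.  b19=0 t=0,i=3
  #..#.|.  b18=0 t=3,i=5
  #...#|.  b17=0 t=5,i=7
  #....|.  b16=0 t=0,i=8
  .####|#  b15=1 t=0,i=21
  .###.|.  b14=0 t=0,i=5
  .##.#|.  b13=0 t=3,i=1
  .##..|.  b12=0 t=1,i=10
  .#.##|#  b11=1 t=0,i=13
  .#.#.|.  b10=0 t=1,i=3
  .#..#|#  b9=1 t=0,i=2
  .#...|#  b8=1 t=1,i=5
  ..###|#  b7=1 t=0,i=4
  ..##.|.  b6=0 t=1,i=9
  ..#.#|.  b5=0 t=0,i=12
  ..#..|#  b4=1 t=2,i=0
  ...##|#  b3=1 t=1,i=8
  ...#.|.  b2=0 t=0,i=11
  ....#|#  b1=1 t=0,i=10
  .....|#  b0=1 t=0,i=9
  bits 10000000100000001000101110011011 = 2155907995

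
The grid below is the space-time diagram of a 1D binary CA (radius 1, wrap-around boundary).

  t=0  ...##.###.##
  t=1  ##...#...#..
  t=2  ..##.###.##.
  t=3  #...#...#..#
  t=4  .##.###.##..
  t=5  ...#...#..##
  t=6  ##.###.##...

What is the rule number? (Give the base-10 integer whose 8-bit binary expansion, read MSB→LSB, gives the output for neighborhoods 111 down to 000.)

  ### -> .   bit 7 = 0  t=0,i=7
  ##. -> .   bit 6 = 0  t=0,i=4
  #.# -> #   bit 5 = 1  t=0,i=5
  #.. -> #   bit 4 = 1  t=0,i=0
  .## -> .   bit 3 = 0  t=0,i=3
  .#. -> #   bit 2 = 1  t=1,i=5
  ..# -> .   bit 1 = 0  t=0,i=2
  ... -> #   bit 0 = 1  t=0,i=1
  bits 00110101 = 53

53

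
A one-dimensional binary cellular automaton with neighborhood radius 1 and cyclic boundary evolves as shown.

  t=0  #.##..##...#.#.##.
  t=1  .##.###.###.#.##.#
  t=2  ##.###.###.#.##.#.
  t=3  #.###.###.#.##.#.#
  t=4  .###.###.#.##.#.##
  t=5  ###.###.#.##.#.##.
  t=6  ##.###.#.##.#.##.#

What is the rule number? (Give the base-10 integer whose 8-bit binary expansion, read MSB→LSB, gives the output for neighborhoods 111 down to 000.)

187

  ###|#  b7=1 t=1,i=5
  ##.|.  b6=0 t=0,i=3
  #.#|#  b5=1 t=0,i=1
  #..|#  b4=1 t=0,i=4
  .##|#  b3=1 t=0,i=2
  .#.|.  b2=0 t=0,i=0
  ..#|#  b1=1 t=0,i=5
  ...|#  b0=1 t=0,i=9
  bits 10111011 = 187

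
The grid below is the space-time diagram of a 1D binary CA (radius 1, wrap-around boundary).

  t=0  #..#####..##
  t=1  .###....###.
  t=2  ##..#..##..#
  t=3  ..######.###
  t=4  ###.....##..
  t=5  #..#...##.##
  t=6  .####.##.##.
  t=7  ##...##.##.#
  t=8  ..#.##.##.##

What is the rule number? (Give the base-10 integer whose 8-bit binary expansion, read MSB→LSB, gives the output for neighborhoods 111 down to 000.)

  ###|.  b7=0 t=0,i=4
  ##.|.  b6=0 t=0,i=0
  #.#|#  b5=1 t=3,i=8
  #..|#  b4=1 t=0,i=1
  .##|#  b3=1 t=0,i=3
  .#.|#  b2=1 t=2,i=4
  ..#|#  b1=1 t=0,i=2
  ...|.  b0=0 t=1,i=5
  bits 00111110 = 62

62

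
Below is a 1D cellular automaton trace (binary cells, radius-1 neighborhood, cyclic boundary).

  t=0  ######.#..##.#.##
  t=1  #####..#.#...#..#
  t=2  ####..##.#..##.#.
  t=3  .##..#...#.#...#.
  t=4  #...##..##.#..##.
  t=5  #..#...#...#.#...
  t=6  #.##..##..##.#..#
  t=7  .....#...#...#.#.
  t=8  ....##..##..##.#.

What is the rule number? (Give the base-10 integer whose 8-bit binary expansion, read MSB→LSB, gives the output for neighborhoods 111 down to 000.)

134

  ###|#  b7=1 t=0,i=0
  ##.|.  b6=0 t=0,i=5
  #.#|.  b5=0 t=0,i=6
  #..|.  b4=0 t=0,i=8
  .##|.  b3=0 t=0,i=10
  .#.|#  b2=1 t=0,i=7
  ..#|#  b1=1 t=0,i=9
  ...|.  b0=0 t=1,i=11
  bits 10000110 = 134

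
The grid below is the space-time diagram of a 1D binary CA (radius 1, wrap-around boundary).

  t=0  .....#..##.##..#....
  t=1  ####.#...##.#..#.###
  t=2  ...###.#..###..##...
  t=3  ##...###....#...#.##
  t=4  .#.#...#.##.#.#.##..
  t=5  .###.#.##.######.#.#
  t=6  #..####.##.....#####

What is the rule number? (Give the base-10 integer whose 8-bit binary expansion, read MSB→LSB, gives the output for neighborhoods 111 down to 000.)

  ### -> .   bit 7 = 0  t=1,i=0
  ##. -> #   bit 6 = 1  t=0,i=9
  #.# -> #   bit 5 = 1  t=0,i=10
  #.. -> .   bit 4 = 0  t=0,i=6
  .## -> .   bit 3 = 0  t=0,i=8
  .#. -> #   bit 2 = 1  t=0,i=5
  ..# -> .   bit 1 = 0  t=0,i=4
  ... -> #   bit 0 = 1  t=0,i=0
  bits 01100101 = 101

101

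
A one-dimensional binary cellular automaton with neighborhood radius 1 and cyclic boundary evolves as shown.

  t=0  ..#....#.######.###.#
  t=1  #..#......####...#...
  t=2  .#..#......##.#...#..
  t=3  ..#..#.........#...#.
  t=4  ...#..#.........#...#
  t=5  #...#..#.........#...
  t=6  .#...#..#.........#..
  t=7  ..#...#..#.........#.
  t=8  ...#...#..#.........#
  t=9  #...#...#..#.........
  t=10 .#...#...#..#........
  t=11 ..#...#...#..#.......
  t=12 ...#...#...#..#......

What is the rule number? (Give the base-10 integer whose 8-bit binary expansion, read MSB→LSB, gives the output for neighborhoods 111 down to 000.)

144

  [7] ### => #  t=0,i=10
  [6] ##. => .  t=0,i=14
  [5] #.# => .  t=0,i=8
  [4] #.. => #  t=0,i=0
  [3] .## => .  t=0,i=9
  [2] .#. => .  t=0,i=2
  [1] ..# => .  t=0,i=1
  [0] ... => .  t=0,i=4
  bits 10010000 = 144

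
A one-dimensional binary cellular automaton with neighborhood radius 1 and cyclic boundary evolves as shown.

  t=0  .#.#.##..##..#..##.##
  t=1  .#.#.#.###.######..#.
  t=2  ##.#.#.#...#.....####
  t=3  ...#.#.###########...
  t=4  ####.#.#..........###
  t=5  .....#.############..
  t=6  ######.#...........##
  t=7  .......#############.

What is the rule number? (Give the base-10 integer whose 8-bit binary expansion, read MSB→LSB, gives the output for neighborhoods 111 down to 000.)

  nb ###: next=.  (t=1,i=8, bit7=0)
  nb ##.: next=.  (t=0,i=6, bit6=0)
  nb #.#: next=.  (t=0,i=0, bit5=0)
  nb #..: next=#  (t=0,i=7, bit4=1)
  nb .##: next=#  (t=0,i=5, bit3=1)
  nb .#.: next=#  (t=0,i=1, bit2=1)
  nb ..#: next=#  (t=0,i=8, bit1=1)
  nb ...: next=#  (t=2,i=9, bit0=1)
  bits 00011111 = 31

31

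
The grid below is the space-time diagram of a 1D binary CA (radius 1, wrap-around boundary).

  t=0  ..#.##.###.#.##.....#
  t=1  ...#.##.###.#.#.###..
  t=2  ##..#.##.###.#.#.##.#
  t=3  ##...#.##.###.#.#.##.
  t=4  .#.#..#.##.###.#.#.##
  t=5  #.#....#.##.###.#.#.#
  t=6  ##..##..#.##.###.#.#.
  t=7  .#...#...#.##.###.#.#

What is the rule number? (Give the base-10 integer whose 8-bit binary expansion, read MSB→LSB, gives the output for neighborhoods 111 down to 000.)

  [7] ### => #  t=0,i=8
  [6] ##. => #  t=0,i=5
  [5] #.# => #  t=0,i=3
  [4] #.. => .  t=0,i=0
  [3] .## => .  t=0,i=4
  [2] .#. => .  t=0,i=2
  [1] ..# => .  t=0,i=1
  [0] ... => #  t=0,i=16
  bits 11100001 = 225

225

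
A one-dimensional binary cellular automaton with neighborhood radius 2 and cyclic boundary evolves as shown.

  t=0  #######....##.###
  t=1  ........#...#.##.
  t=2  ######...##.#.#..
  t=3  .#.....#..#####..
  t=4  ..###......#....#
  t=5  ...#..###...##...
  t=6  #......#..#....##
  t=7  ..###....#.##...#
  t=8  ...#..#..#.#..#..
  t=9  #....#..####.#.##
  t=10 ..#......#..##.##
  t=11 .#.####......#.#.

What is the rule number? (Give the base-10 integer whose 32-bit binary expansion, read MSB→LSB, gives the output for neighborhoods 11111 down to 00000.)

  [31] ##### => .  t=0,i=0
  [30] ####. => .  t=0,i=5
  [29] ###.# => .  t=9,i=11
  [28] ###.. => .  t=0,i=6
  [27] ##.## => .  t=0,i=13
  [26] ##.#. => #  t=2,i=11
  [25] ##..# => .  t=10,i=0
  [24] ##... => .  t=0,i=7
  [23] #.### => #  t=0,i=14
  [22] #.##. => #  t=1,i=14
  [21] #.#.# => #  t=2,i=12
  [20] #.#.. => #  t=2,i=14
  [19] #..## => .  t=2,i=16
  [18] #..#. => #  t=6,i=9
  [17] #...# => #  t=1,i=10
  [16] #.... => #  t=0,i=8
  [15] .#### => #  t=0,i=15
  [14] .###. => #  t=4,i=3
  [13] .##.# => #  t=0,i=12
  [12] .##.. => .  t=1,i=15
  [11] .#.## => .  t=1,i=13
  [10] .#.#. => #  t=2,i=13
  [9] .#..# => .  t=2,i=15
  [8] .#... => #  t=1,i=9
  [7] ..### => .  t=2,i=0
  [6] ..##. => .  t=0,i=11
  [5] ..#.# => #  t=1,i=12
  [4] ..#.. => .  t=1,i=8
  [3] ...## => .  t=0,i=10
  [2] ...#. => .  t=1,i=7
  [1] ....# => .  t=0,i=9
  [0] ..... => #  t=1,i=1
  bits 00000100111101111110010100100001 = 83354913

83354913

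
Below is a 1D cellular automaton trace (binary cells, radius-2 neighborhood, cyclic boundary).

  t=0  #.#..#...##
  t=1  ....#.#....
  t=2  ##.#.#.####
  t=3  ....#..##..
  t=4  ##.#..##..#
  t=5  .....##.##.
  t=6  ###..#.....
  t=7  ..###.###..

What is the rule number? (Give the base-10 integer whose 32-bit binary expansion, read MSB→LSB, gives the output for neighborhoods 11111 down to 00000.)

  #####|.  b31=0 t=2,i=9
  ####.|.  b30=0 t=2,i=0
  ###.#|.  b29=0 t=0,i=0
  ###..|#  b28=1 t=6,i=2
  ##.##|.  b27=0 t=5,i=7
  ##.#.|.  b26=0 t=0,i=1
  ##..#|#  b25=1 t=4,i=8
  ##...|.  b24=0 t=3,i=9
  #.###|#  b23=1 t=2,i=7
  #.##.|.  b22=0 t=5,i=8
  #.#.#|.  b21=0 t=2,i=3
  #.#..|.  b20=0 t=0,i=2
  #..##|#  b19=1 t=3,i=6
  #..#.|#  b18=1 t=0,i=4
  #...#|.  b17=0 t=0,i=7
  #....|#  b16=1 t=1,i=8
  .####|#  b15=1 t=2,i=8
  .###.|.  b14=0 t=0,i=10
  .##.#|.  b13=0 t=5,i=6
  .##..|.  b12=0 t=3,i=8
  .#.##|.  b11=0 t=2,i=6
  .#.#.|#  b10=1 t=1,i=5
  .#..#|.  b9=0 t=0,i=3
  .#...|#  b8=1 t=0,i=6
  ..###|.  b7=0 t=0,i=9
  ..##.|#  b6=1 t=3,i=7
  ..#.#|.  b5=0 t=1,i=4
  ..#..|.  b4=0 t=0,i=5
  ...##|.  b3=0 t=0,i=8
  ...#.|#  b2=1 t=1,i=3
  ....#|.  b1=0 t=1,i=2
  .....|#  b0=1 t=1,i=0
  bits 00010010100011011000010101000101 = 311264581

311264581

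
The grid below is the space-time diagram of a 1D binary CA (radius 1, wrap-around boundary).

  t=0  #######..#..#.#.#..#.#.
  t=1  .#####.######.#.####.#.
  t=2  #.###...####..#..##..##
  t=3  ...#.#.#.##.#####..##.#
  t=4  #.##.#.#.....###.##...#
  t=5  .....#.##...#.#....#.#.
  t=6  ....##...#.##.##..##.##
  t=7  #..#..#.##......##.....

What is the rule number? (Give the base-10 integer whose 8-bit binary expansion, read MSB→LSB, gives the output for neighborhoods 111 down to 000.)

150

  ###|#  b7=1 t=0,i=1
  ##.|.  b6=0 t=0,i=6
  #.#|.  b5=0 t=0,i=13
  #..|#  b4=1 t=0,i=7
  .##|.  b3=0 t=0,i=0
  .#.|#  b2=1 t=0,i=9
  ..#|#  b1=1 t=0,i=8
  ...|.  b0=0 t=2,i=6
  bits 10010110 = 150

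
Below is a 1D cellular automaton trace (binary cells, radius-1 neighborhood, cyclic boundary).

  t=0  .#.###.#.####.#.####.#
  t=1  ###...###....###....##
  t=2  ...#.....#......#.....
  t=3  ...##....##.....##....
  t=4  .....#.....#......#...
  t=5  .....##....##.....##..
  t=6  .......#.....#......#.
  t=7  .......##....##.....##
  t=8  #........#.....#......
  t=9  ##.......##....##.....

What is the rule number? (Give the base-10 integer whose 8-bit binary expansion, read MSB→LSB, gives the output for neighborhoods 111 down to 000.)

  nb ###: next=.  (t=0,i=4, bit7=0)
  nb ##.: next=.  (t=0,i=5, bit6=0)
  nb #.#: next=#  (t=0,i=0, bit5=1)
  nb #..: next=#  (t=1,i=3, bit4=1)
  nb .##: next=.  (t=0,i=3, bit3=0)
  nb .#.: next=#  (t=0,i=1, bit2=1)
  nb ..#: next=.  (t=1,i=5, bit1=0)
  nb ...: next=.  (t=1,i=4, bit0=0)
  bits 00110100 = 52

52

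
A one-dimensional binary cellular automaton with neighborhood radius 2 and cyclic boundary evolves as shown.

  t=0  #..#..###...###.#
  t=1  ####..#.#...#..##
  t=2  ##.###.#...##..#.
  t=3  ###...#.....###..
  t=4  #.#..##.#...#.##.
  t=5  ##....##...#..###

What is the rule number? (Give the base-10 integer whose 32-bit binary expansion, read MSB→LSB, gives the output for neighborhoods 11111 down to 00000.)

2657432724

  ##### -> #   bit 31 = 1  t=1,i=0
  ####. -> .   bit 30 = 0  t=1,i=2
  ###.# -> .   bit 29 = 0  t=0,i=14
  ###.. -> #   bit 28 = 1  t=0,i=8
  ##.## -> #   bit 27 = 1  t=0,i=15
  ##.#. -> #   bit 26 = 1  t=2,i=6
  ##..# -> #   bit 25 = 1  t=0,i=1
  ##... -> .   bit 24 = 0  t=0,i=9
  #.### -> .   bit 23 = 0  t=2,i=3
  #.##. -> #   bit 22 = 1  t=0,i=16
  #.#.# -> #   bit 21 = 1  t=4,i=0
  #.#.. -> .   bit 20 = 0  t=1,i=8
  #..## -> .   bit 19 = 0  t=0,i=5
  #..#. -> #   bit 18 = 1  t=0,i=2
  #...# -> .   bit 17 = 0  t=0,i=10
  #.... -> #   bit 16 = 1  t=3,i=8
  .#### -> .   bit 15 = 0  t=1,i=16
  .###. -> .   bit 14 = 0  t=0,i=7
  .##.# -> #   bit 13 = 1  t=2,i=1
  .##.. -> #   bit 12 = 1  t=0,i=0
  .#.## -> .   bit 11 = 0  t=2,i=16
  .#.#. -> #   bit 10 = 1  t=1,i=7
  .#..# -> .   bit 9 = 0  t=0,i=4
  .#... -> .   bit 8 = 0  t=1,i=9
  ..### -> #   bit 7 = 1  t=0,i=6
  ..##. -> .   bit 6 = 0  t=2,i=11
  ..#.# -> .   bit 5 = 0  t=1,i=6
  ..#.. -> #   bit 4 = 1  t=0,i=3
  ...## -> .   bit 3 = 0  t=0,i=11
  ...#. -> #   bit 2 = 1  t=1,i=11
  ....# -> .   bit 1 = 0  t=3,i=10
  ..... -> .   bit 0 = 0  t=3,i=9
  bits 10011110011001010011010010010100 = 2657432724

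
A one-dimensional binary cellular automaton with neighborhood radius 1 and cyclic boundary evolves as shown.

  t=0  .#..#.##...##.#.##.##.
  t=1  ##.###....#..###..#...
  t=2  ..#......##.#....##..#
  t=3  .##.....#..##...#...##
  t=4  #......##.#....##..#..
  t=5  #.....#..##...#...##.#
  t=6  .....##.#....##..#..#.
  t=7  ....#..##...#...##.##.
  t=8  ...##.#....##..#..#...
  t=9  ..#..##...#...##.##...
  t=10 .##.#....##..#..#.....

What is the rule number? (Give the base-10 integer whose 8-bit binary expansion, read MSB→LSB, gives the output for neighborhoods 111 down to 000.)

38

  nb ###: next=.  (t=1,i=4, bit7=0)
  nb ##.: next=.  (t=0,i=7, bit6=0)
  nb #.#: next=#  (t=0,i=5, bit5=1)
  nb #..: next=.  (t=0,i=2, bit4=0)
  nb .##: next=.  (t=0,i=6, bit3=0)
  nb .#.: next=#  (t=0,i=1, bit2=1)
  nb ..#: next=#  (t=0,i=0, bit1=1)
  nb ...: next=.  (t=0,i=9, bit0=0)
  bits 00100110 = 38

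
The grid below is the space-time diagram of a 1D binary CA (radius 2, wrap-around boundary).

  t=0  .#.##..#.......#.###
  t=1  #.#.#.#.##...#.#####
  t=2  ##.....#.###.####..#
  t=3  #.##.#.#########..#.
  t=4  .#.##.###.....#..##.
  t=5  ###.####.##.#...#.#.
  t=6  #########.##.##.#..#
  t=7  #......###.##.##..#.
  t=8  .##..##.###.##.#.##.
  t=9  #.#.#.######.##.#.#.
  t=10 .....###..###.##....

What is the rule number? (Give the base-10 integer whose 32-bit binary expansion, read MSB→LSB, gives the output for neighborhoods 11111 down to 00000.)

1838151978

  #####|.  b31=0 t=1,i=17
  ####.|#  b30=1 t=1,i=19
  ###.#|#  b29=1 t=0,i=19
  ###..|.  b28=0 t=2,i=1
  ##.##|#  b27=1 t=2,i=12
  ##.#.|#  b26=1 t=0,i=0
  ##..#|.  b25=0 t=0,i=5
  ##...|#  b24=1 t=1,i=10
  #.###|#  b23=1 t=0,i=17
  #.##.|.  b22=0 t=0,i=3
  #.#.#|.  b21=0 t=0,i=1
  #.#..|.  b20=0 t=5,i=12
  #..##|#  b19=1 t=2,i=18
  #..#.|#  b18=1 t=0,i=6
  #...#|#  b17=1 t=1,i=11
  #....|#  b16=1 t=0,i=9
  .####|#  b15=1 t=1,i=16
  .###.|#  b14=1 t=0,i=18
  .##.#|#  b13=1 t=3,i=3
  .##..|#  b12=1 t=0,i=4
  .#.##|#  b11=1 t=0,i=2
  .#.#.|.  b10=0 t=1,i=3
  .#..#|.  b9=0 t=4,i=15
  .#...|#  b8=1 t=0,i=8
  ..###|.  b7=0 t=2,i=19
  ..##.|.  b6=0 t=4,i=17
  ..#.#|#  b5=1 t=0,i=15
  ..#..|.  b4=0 t=0,i=7
  ...##|#  b3=1 t=7,i=6
  ...#.|.  b2=0 t=0,i=14
  ....#|#  b1=1 t=0,i=13
  .....|.  b0=0 t=0,i=10
  bits 01101101100011111111100100101010 = 1838151978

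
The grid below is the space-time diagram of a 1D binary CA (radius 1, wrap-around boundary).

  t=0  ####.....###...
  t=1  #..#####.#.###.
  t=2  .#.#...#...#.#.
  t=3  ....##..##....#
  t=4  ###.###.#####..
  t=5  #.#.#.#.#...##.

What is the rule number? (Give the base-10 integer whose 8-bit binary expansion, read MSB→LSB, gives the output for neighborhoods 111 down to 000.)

  nb ###: next=.  (t=0,i=1, bit7=0)
  nb ##.: next=#  (t=0,i=3, bit6=1)
  nb #.#: next=.  (t=1,i=8, bit5=0)
  nb #..: next=#  (t=0,i=4, bit4=1)
  nb .##: next=#  (t=0,i=0, bit3=1)
  nb .#.: next=.  (t=1,i=0, bit2=0)
  nb ..#: next=.  (t=0,i=8, bit1=0)
  nb ...: next=#  (t=0,i=5, bit0=1)
  bits 01011001 = 89

89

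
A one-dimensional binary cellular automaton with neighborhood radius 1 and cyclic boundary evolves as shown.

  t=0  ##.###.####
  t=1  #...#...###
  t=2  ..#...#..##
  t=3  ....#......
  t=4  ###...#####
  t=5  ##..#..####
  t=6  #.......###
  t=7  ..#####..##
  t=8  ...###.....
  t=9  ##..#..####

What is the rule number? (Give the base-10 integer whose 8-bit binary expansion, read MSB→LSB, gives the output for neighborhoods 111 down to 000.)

  ###|#  b7=1 t=0,i=0
  ##.|.  b6=0 t=0,i=1
  #.#|.  b5=0 t=0,i=2
  #..|.  b4=0 t=1,i=1
  .##|.  b3=0 t=0,i=3
  .#.|.  b2=0 t=1,i=4
  ..#|.  b1=0 t=1,i=3
  ...|#  b0=1 t=1,i=2
  bits 10000001 = 129

129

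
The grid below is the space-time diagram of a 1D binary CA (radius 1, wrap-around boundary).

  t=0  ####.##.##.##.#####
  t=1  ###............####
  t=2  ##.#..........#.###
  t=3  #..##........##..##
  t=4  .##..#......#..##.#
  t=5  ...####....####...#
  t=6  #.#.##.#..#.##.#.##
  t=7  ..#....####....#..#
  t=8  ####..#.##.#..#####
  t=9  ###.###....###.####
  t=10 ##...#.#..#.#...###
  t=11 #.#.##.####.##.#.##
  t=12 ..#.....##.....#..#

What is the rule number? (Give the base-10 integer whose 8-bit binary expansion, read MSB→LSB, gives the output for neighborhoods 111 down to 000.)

150

  nb ###: next=#  (t=0,i=0, bit7=1)
  nb ##.: next=.  (t=0,i=3, bit6=0)
  nb #.#: next=.  (t=0,i=4, bit5=0)
  nb #..: next=#  (t=1,i=3, bit4=1)
  nb .##: next=.  (t=0,i=5, bit3=0)
  nb .#.: next=#  (t=2,i=3, bit2=1)
  nb ..#: next=#  (t=1,i=14, bit1=1)
  nb ...: next=.  (t=1,i=4, bit0=0)
  bits 10010110 = 150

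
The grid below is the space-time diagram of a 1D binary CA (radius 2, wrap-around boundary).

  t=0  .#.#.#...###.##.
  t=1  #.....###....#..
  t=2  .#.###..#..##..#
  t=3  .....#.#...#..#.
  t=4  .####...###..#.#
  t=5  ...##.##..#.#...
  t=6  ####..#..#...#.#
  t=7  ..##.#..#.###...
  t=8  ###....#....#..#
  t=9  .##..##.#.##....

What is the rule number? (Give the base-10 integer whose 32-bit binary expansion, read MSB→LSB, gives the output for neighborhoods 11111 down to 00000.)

  ##### -> .   bit 31 = 0  t=6,i=1
  ####. -> #   bit 30 = 1  t=4,i=3
  ###.# -> .   bit 29 = 0  t=0,i=11
  ###.. -> #   bit 28 = 1  t=1,i=8
  ##.## -> .   bit 27 = 0  t=0,i=12
  ##.#. -> .   bit 26 = 0  t=7,i=4
  ##..# -> .   bit 25 = 0  t=0,i=15
  ##... -> .   bit 24 = 0  t=1,i=9
  #.### -> .   bit 23 = 0  t=2,i=3
  #.##. -> #   bit 22 = 1  t=0,i=13
  #.#.# -> .   bit 21 = 0  t=0,i=3
  #.#.. -> .   bit 20 = 0  t=0,i=5
  #..## -> .   bit 19 = 0  t=2,i=10
  #..#. -> #   bit 18 = 1  t=0,i=0
  #...# -> #   bit 17 = 1  t=0,i=7
  #.... -> .   bit 16 = 0  t=1,i=2
  .#### -> .   bit 15 = 0  t=4,i=2
  .###. -> .   bit 14 = 0  t=0,i=10
  .##.# -> .   bit 13 = 0  t=5,i=4
  .##.. -> .   bit 12 = 0  t=0,i=14
  .#.## -> .   bit 11 = 0  t=2,i=2
  .#.#. -> .   bit 10 = 0  t=0,i=2
  .#..# -> .   bit 9 = 0  t=1,i=14
  .#... -> #   bit 8 = 1  t=0,i=6
  ..### -> .   bit 7 = 0  t=0,i=9
  ..##. -> #   bit 6 = 1  t=2,i=11
  ..#.# -> .   bit 5 = 0  t=0,i=1
  ..#.. -> .   bit 4 = 0  t=1,i=0
  ...## -> #   bit 3 = 1  t=0,i=8
  ...#. -> #   bit 2 = 1  t=1,i=12
  ....# -> #   bit 1 = 1  t=1,i=4
  ..... -> #   bit 0 = 1  t=1,i=3
  bits 01010000010001100000000101001111 = 1346765135

1346765135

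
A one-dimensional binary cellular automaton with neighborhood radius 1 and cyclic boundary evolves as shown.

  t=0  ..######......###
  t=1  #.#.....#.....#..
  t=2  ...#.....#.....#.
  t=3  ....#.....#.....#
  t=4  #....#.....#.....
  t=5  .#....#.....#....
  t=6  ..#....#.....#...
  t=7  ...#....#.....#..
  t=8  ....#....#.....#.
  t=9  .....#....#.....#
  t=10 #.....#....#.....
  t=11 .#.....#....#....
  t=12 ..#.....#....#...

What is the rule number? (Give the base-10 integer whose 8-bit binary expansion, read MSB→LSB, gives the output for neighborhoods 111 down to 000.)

24

  ###|.  b7=0 t=0,i=3
  ##.|.  b6=0 t=0,i=7
  #.#|.  b5=0 t=1,i=1
  #..|#  b4=1 t=0,i=0
  .##|#  b3=1 t=0,i=2
  .#.|.  b2=0 t=1,i=0
  ..#|.  b1=0 t=0,i=1
  ...|.  b0=0 t=0,i=9
  bits 00011000 = 24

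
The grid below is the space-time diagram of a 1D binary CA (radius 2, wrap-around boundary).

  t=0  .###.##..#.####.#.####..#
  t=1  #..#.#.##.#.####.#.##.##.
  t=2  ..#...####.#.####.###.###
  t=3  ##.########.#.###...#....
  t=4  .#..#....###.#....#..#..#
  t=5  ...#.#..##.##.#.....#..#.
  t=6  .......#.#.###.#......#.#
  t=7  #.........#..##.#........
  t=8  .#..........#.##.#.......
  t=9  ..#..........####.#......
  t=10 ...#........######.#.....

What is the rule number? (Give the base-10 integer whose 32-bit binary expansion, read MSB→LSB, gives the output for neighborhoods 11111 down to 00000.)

  #####|.  b31=0 t=3,i=5
  ####.|#  b30=1 t=0,i=13
  ###.#|#  b29=1 t=0,i=3
  ###..|.  b28=0 t=0,i=21
  ##.##|.  b27=0 t=0,i=4
  ##.#.|#  b26=1 t=0,i=15
  ##..#|#  b25=1 t=0,i=7
  ##...|.  b24=0 t=3,i=17
  #.###|.  b23=0 t=0,i=1
  #.##.|#  b22=1 t=0,i=5
  #.#.#|.  b21=0 t=0,i=16
  #.#..|.  b20=0 t=1,i=0
  #..##|#  b19=1 t=5,i=7
  #..#.|#  b18=1 t=0,i=8
  #...#|#  b17=1 t=2,i=4
  #....|.  b16=0 t=3,i=22
  .####|#  b15=1 t=0,i=12
  .###.|.  b14=0 t=0,i=2
  .##.#|#  b13=1 t=1,i=8
  .##..|.  b12=0 t=0,i=6
  .#.##|#  b11=1 t=0,i=0
  .#.#.|.  b10=0 t=1,i=4
  .#..#|.  b9=0 t=1,i=1
  .#...|#  b8=1 t=2,i=3
  ..###|#  b7=1 t=2,i=6
  ..##.|.  b6=0 t=3,i=0
  ..#.#|.  b5=0 t=0,i=9
  ..#..|.  b4=0 t=2,i=2
  ...##|#  b3=1 t=2,i=5
  ...#.|.  b2=0 t=3,i=19
  ....#|.  b1=0 t=3,i=23
  .....|.  b0=0 t=5,i=17
  bits 01100110010011101010100110001000 = 1716431240

1716431240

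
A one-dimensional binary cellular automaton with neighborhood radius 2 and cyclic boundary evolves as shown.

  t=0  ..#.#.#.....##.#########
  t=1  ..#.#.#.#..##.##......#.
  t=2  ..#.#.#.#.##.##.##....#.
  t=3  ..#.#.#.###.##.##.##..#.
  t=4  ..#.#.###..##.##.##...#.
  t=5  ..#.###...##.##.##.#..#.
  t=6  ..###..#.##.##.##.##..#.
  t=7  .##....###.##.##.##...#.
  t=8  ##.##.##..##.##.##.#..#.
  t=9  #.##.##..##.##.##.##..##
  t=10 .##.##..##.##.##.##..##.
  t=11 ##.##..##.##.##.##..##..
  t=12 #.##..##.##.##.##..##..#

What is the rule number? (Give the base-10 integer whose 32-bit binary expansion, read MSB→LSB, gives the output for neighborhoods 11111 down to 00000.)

1308166392

  nb #####: next=.  (t=0,i=17, bit31=0)
  nb ####.: next=#  (t=0,i=22, bit30=1)
  nb ###.#: next=.  (t=3,i=10, bit29=0)
  nb ###..: next=.  (t=0,i=23, bit28=0)
  nb ##.##: next=#  (t=0,i=14, bit27=1)
  nb ##.#.: next=#  (t=5,i=18, bit26=1)
  nb ##..#: next=.  (t=0,i=0, bit25=0)
  nb ##...: next=#  (t=1,i=16, bit24=1)
  nb #.###: next=#  (t=0,i=15, bit23=1)
  nb #.##.: next=#  (t=1,i=14, bit22=1)
  nb #.#.#: next=#  (t=0,i=4, bit21=1)
  nb #.#..: next=#  (t=0,i=6, bit20=1)
  nb #..##: next=#  (t=1,i=10, bit19=1)
  nb #..#.: next=.  (t=0,i=1, bit18=0)
  nb #...#: next=.  (t=1,i=0, bit17=0)
  nb #....: next=#  (t=0,i=8, bit16=1)
  nb .####: next=.  (t=0,i=16, bit15=0)
  nb .###.: next=.  (t=3,i=9, bit14=0)
  nb .##.#: next=.  (t=0,i=13, bit13=0)
  nb .##..: next=.  (t=1,i=15, bit12=0)
  nb .#.##: next=#  (t=2,i=9, bit11=1)
  nb .#.#.: next=.  (t=0,i=3, bit10=0)
  nb .#..#: next=.  (t=1,i=9, bit9=0)
  nb .#...: next=.  (t=0,i=7, bit8=0)
  nb ..###: next=#  (t=6,i=2, bit7=1)
  nb ..##.: next=#  (t=0,i=12, bit6=1)
  nb ..#.#: next=#  (t=0,i=2, bit5=1)
  nb ..#..: next=#  (t=1,i=22, bit4=1)
  nb ...##: next=#  (t=0,i=11, bit3=1)
  nb ...#.: next=.  (t=1,i=1, bit2=0)
  nb ....#: next=.  (t=0,i=10, bit1=0)
  nb .....: next=.  (t=0,i=9, bit0=0)
  bits 01001101111110010000100011111000 = 1308166392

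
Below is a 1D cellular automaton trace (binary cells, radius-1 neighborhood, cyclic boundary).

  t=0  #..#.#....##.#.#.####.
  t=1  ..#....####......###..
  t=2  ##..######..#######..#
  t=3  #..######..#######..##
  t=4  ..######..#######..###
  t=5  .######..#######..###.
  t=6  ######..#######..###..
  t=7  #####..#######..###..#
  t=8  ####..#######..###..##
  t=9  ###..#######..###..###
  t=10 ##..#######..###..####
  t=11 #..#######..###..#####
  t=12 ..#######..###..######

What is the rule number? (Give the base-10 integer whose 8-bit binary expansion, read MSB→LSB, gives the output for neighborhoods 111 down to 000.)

139

  [7] ### => #  t=0,i=18
  [6] ##. => .  t=0,i=11
  [5] #.# => .  t=0,i=4
  [4] #.. => .  t=0,i=1
  [3] .## => #  t=0,i=10
  [2] .#. => .  t=0,i=0
  [1] ..# => #  t=0,i=2
  [0] ... => #  t=0,i=7
  bits 10001011 = 139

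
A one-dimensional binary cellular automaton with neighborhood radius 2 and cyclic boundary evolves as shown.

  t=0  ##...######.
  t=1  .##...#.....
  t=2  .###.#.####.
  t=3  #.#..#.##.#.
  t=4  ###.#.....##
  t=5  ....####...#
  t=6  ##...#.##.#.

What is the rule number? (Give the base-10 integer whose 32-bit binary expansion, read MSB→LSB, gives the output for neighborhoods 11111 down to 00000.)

  [31] ##### => .  t=0,i=7
  [30] ####. => .  t=0,i=9
  [29] ###.# => .  t=0,i=10
  [28] ###.. => #  t=2,i=10
  [27] ##.## => .  t=0,i=11
  [26] ##.#. => .  t=2,i=4
  [25] ##..# => .  t=2,i=11
  [24] ##... => #  t=0,i=2
  [23] #.### => #  t=2,i=7
  [22] #.##. => .  t=0,i=0
  [21] #.#.# => #  t=2,i=5
  [20] #.#.. => #  t=3,i=2
  [19] #..## => #  t=2,i=0
  [18] #..#. => #  t=3,i=4
  [17] #...# => .  t=0,i=3
  [16] #.... => #  t=1,i=8
  [15] .#### => #  t=0,i=6
  [14] .###. => #  t=2,i=2
  [13] .##.# => .  t=3,i=8
  [12] .##.. => #  t=0,i=1
  [11] .#.## => .  t=2,i=6
  [10] .#.#. => #  t=3,i=1
  [9] .#..# => .  t=3,i=3
  [8] .#... => #  t=1,i=7
  [7] ..### => .  t=0,i=5
  [6] ..##. => #  t=1,i=1
  [5] ..#.# => .  t=3,i=5
  [4] ..#.. => .  t=1,i=6
  [3] ...## => .  t=0,i=4
  [2] ...#. => #  t=1,i=5
  [1] ....# => .  t=1,i=11
  [0] ..... => #  t=1,i=9
  bits 00010001101111011101010101000101 = 297653573

297653573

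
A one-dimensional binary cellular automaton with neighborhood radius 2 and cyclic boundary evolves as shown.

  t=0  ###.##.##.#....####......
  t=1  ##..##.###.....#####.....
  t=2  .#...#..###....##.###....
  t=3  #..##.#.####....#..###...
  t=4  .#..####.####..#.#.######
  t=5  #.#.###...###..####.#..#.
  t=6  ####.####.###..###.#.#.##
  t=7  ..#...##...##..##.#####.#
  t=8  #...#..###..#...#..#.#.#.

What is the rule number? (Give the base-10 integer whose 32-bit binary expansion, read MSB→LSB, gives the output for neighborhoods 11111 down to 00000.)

  #####|.  b31=0 t=1,i=17
  ####.|#  b30=1 t=0,i=17
  ###.#|.  b29=0 t=0,i=2
  ###..|#  b28=1 t=0,i=18
  ##.##|.  b27=0 t=0,i=3
  ##.#.|#  b26=1 t=0,i=9
  ##..#|.  b25=0 t=1,i=2
  ##...|#  b24=1 t=0,i=19
  #.###|.  b23=0 t=1,i=7
  #.##.|#  b22=1 t=0,i=4
  #.#.#|#  b21=1 t=3,i=6
  #.#..|.  b20=0 t=0,i=10
  #..##|.  b19=0 t=1,i=3
  #..#.|.  b18=0 t=4,i=14
  #...#|#  b17=1 t=2,i=3
  #....|.  b16=0 t=0,i=12
  .####|#  b15=1 t=0,i=16
  .###.|#  b14=1 t=0,i=1
  .##.#|#  b13=1 t=0,i=5
  .##..|#  b12=1 t=1,i=1
  .#.##|#  b11=1 t=3,i=7
  .#.#.|#  b10=1 t=4,i=16
  .#..#|#  b9=1 t=2,i=6
  .#...|.  b8=0 t=0,i=11
  ..###|#  b7=1 t=0,i=0
  ..##.|.  b6=0 t=1,i=0
  ..#.#|#  b5=1 t=4,i=15
  ..#..|.  b4=0 t=2,i=1
  ...##|.  b3=0 t=0,i=14
  ...#.|#  b2=1 t=2,i=0
  ....#|.  b1=0 t=0,i=13
  .....|.  b0=0 t=0,i=21
  bits 01010101011000101111111010100100 = 1432551076

1432551076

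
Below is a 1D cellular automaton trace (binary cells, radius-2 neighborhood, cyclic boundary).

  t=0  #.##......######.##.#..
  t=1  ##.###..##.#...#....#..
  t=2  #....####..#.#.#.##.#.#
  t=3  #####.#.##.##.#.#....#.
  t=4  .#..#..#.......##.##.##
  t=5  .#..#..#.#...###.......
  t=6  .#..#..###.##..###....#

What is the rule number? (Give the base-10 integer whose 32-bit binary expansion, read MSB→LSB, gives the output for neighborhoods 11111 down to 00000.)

  ##### -> .   bit 31 = 0  t=0,i=12
  ####. -> .   bit 30 = 0  t=0,i=14
  ###.# -> #   bit 29 = 1  t=0,i=15
  ###.. -> #   bit 28 = 1  t=1,i=5
  ##.## -> .   bit 27 = 0  t=0,i=16
  ##.#. -> .   bit 26 = 0  t=0,i=19
  ##..# -> #   bit 25 = 1  t=1,i=6
  ##... -> #   bit 24 = 1  t=0,i=4
  #.### -> .   bit 23 = 0  t=1,i=3
  #.##. -> .   bit 22 = 0  t=0,i=2
  #.#.# -> .   bit 21 = 0  t=2,i=13
  #.#.. -> #   bit 20 = 1  t=0,i=20
  #..## -> #   bit 19 = 1  t=1,i=7
  #..#. -> .   bit 18 = 0  t=0,i=22
  #...# -> #   bit 17 = 1  t=1,i=13
  #.... -> #   bit 16 = 1  t=0,i=5
  .#### -> #   bit 15 = 1  t=0,i=11
  .###. -> .   bit 14 = 0  t=1,i=4
  .##.# -> .   bit 13 = 0  t=0,i=18
  .##.. -> #   bit 12 = 1  t=0,i=3
  .#.## -> #   bit 11 = 1  t=0,i=1
  .#.#. -> #   bit 10 = 1  t=2,i=12
  .#..# -> .   bit 9 = 0  t=0,i=21
  .#... -> .   bit 8 = 0  t=1,i=12
  ..### -> .   bit 7 = 0  t=0,i=10
  ..##. -> #   bit 6 = 1  t=1,i=0
  ..#.# -> #   bit 5 = 1  t=0,i=0
  ..#.. -> #   bit 4 = 1  t=1,i=15
  ...## -> #   bit 3 = 1  t=0,i=9
  ...#. -> .   bit 2 = 0  t=1,i=14
  ....# -> #   bit 1 = 1  t=0,i=8
  ..... -> .   bit 0 = 0  t=0,i=6
  bits 00110011000110111001110001111010 = 857447546

857447546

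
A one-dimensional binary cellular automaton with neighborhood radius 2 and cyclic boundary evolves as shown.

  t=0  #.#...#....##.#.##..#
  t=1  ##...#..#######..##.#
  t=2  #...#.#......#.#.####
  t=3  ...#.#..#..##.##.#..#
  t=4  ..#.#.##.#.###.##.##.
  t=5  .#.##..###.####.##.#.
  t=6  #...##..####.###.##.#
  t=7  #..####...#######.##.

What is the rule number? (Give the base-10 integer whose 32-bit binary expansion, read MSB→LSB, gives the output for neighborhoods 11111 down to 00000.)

1856337486

  ##### -> .   bit 31 = 0  t=1,i=10
  ####. -> #   bit 30 = 1  t=1,i=13
  ###.# -> #   bit 29 = 1  t=4,i=13
  ###.. -> .   bit 28 = 0  t=1,i=1
  ##.## -> #   bit 27 = 1  t=1,i=19
  ##.#. -> #   bit 26 = 1  t=0,i=1
  ##..# -> #   bit 25 = 1  t=0,i=18
  ##... -> .   bit 24 = 0  t=1,i=2
  #.### -> #   bit 23 = 1  t=1,i=20
  #.##. -> .   bit 22 = 0  t=0,i=16
  #.#.# -> #   bit 21 = 1  t=0,i=14
  #.#.. -> .   bit 20 = 0  t=0,i=2
  #..## -> .   bit 19 = 0  t=0,i=19
  #..#. -> #   bit 18 = 1  t=3,i=7
  #...# -> .   bit 17 = 0  t=0,i=4
  #.... -> #   bit 16 = 1  t=0,i=8
  .#### -> .   bit 15 = 0  t=1,i=9
  .###. -> #   bit 14 = 1  t=1,i=0
  .##.# -> #   bit 13 = 1  t=0,i=0
  .##.. -> #   bit 12 = 1  t=0,i=17
  .#.## -> .   bit 11 = 0  t=0,i=15
  .#.#. -> #   bit 10 = 1  t=2,i=5
  .#..# -> #   bit 9 = 1  t=1,i=6
  .#... -> .   bit 8 = 0  t=0,i=3
  ..### -> .   bit 7 = 0  t=1,i=8
  ..##. -> #   bit 6 = 1  t=0,i=11
  ..#.# -> .   bit 5 = 0  t=2,i=4
  ..#.. -> .   bit 4 = 0  t=0,i=6
  ...## -> #   bit 3 = 1  t=0,i=10
  ...#. -> #   bit 2 = 1  t=0,i=5
  ....# -> #   bit 1 = 1  t=0,i=9
  ..... -> .   bit 0 = 0  t=2,i=9
  bits 01101110101001010111011001001110 = 1856337486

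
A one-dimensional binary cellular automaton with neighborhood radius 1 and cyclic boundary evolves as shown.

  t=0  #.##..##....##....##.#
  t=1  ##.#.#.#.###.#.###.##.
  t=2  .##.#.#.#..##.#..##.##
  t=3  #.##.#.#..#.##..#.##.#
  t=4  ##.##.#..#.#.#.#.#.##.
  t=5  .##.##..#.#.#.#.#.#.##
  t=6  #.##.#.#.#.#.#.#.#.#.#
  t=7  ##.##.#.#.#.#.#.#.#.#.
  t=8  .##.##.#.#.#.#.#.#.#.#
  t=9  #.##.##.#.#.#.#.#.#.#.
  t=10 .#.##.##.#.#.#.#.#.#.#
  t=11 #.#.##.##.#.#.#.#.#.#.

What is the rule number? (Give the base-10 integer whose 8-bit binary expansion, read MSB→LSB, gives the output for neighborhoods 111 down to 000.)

99

  [7] ### => .  t=1,i=10
  [6] ##. => #  t=0,i=0
  [5] #.# => #  t=0,i=1
  [4] #.. => .  t=0,i=4
  [3] .## => .  t=0,i=2
  [2] .#. => .  t=1,i=3
  [1] ..# => #  t=0,i=5
  [0] ... => #  t=0,i=9
  bits 01100011 = 99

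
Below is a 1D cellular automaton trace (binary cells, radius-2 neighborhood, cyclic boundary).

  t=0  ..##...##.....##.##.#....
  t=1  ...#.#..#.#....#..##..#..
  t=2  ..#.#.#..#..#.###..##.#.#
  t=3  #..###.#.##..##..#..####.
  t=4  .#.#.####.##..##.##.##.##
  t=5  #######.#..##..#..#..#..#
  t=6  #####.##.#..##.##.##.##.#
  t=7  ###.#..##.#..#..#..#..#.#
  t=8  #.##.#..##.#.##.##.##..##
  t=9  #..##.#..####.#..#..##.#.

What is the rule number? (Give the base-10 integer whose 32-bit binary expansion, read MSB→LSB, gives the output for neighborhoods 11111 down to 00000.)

  [31] ##### => #  t=5,i=1
  [30] ####. => .  t=3,i=22
  [29] ###.# => #  t=3,i=5
  [28] ###.. => .  t=2,i=16
  [27] ##.## => .  t=0,i=16
  [26] ##.#. => #  t=0,i=19
  [25] ##..# => #  t=1,i=20
  [24] ##... => .  t=0,i=4
  [23] #.### => #  t=2,i=14
  [22] #.##. => .  t=0,i=17
  [21] #.#.# => #  t=2,i=4
  [20] #.#.. => .  t=0,i=20
  [19] #..## => .  t=1,i=17
  [18] #..#. => .  t=1,i=7
  [17] #...# => #  t=0,i=5
  [16] #.... => #  t=0,i=10
  [15] .#### => #  t=3,i=21
  [14] .###. => .  t=2,i=15
  [13] .##.# => #  t=0,i=15
  [12] .##.. => #  t=0,i=3
  [11] .#.## => #  t=2,i=13
  [10] .#.#. => #  t=1,i=4
  [9] .#..# => #  t=1,i=6
  [8] .#... => .  t=0,i=21
  [7] ..### => #  t=3,i=3
  [6] ..##. => .  t=0,i=2
  [5] ..#.# => .  t=1,i=3
  [4] ..#.. => #  t=1,i=15
  [3] ...## => .  t=0,i=1
  [2] ...#. => #  t=1,i=2
  [1] ....# => .  t=0,i=0
  [0] ..... => .  t=0,i=11
  bits 10100110101000111011111010010100 = 2795749012

2795749012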